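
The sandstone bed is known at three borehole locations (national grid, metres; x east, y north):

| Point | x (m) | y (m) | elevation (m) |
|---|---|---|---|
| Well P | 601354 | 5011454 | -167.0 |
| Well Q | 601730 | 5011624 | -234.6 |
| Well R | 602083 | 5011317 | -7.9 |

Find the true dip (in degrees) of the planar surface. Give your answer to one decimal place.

Two edge vectors: Well P→Well Q = (376, 170, -67.6), Well P→Well R = (729, -137, 159.1).
Normal n = (Well P→Well Q) × (Well P→Well R) = (17785.8, -109102, -175442).
So ∂z/∂x = −n_x/n_z = 0.10138 and ∂z/∂y = −n_y/n_z = −0.62187.
Gradient magnitude |∇z| = √(a² + b²) = √(0.01028 + 0.38672) = 0.63008.
True dip = arctan(0.63008) = 32.2°, dipping toward N (azimuth ≈ 351°).

32.2°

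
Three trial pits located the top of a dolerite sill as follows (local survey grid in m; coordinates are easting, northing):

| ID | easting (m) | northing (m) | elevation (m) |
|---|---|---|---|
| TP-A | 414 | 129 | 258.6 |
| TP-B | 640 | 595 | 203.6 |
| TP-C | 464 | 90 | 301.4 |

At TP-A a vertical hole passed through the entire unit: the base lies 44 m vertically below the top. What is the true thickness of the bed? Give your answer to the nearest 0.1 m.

Two edge vectors: TP-A→TP-B = (226, 466, -55), TP-A→TP-C = (50, -39, 42.8).
Normal n = (TP-A→TP-B) × (TP-A→TP-C) = (17799.8, -12422.8, -32114).
So ∂z/∂easting = −n_x/n_z = 0.55427 and ∂z/∂northing = −n_y/n_z = −0.38683.
|∇z| = √(a²+b²) = 0.67591, so dip δ = arctan(0.67591) = 34.06°.
True thickness = vertical thickness × cos δ = 44 × cos 34.06° = 36.5 m.

36.5 m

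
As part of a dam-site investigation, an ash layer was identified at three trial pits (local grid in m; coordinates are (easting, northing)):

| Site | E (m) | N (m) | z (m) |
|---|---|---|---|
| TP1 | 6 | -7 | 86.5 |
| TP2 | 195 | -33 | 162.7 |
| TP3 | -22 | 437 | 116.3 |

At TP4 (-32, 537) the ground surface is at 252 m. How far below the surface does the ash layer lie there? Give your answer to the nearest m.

Let the plane be z = a·E + b·N + c.
TP2−TP1: 189a − 26b = 76.2;  TP3−TP1: −28a + 444b = 29.8.
Solving gives a = 0.41602, b = 0.09335.
Then c = 86.5 − a·6 − b·-7 = 84.66.
At (-32, 537): z_contact = −13.3 + 50.1 + 84.66 = 121.5 m.
Depth below ground = 252 − 121.5 = 131 m.

131 m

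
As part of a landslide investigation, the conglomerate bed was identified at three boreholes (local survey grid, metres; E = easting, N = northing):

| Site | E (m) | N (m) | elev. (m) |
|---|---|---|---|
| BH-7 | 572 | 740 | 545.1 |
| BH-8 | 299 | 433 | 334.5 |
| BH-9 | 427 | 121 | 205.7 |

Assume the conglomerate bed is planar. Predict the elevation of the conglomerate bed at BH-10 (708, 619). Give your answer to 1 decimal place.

513.3 m

Let the plane be z = a·E + b·N + c.
BH-8−BH-7: −273a − 307b = −210.6;  BH-9−BH-7: −145a − 619b = −339.4.
Solving gives a = 0.21021, b = 0.49906.
Then c = 545.1 − a·572 − b·740 = 55.55.
At (708, 619): z = 148.8 + 308.9 + 55.55 = 513.3 m.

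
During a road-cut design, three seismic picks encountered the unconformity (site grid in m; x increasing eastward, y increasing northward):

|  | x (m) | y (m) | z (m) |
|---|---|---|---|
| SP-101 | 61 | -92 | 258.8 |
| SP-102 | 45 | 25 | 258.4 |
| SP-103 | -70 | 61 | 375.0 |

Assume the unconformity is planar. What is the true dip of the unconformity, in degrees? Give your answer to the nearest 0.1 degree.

47.0°

Let the plane be z = a·x + b·y + c.
SP-102−SP-101: −16a + 117b = −0.4;  SP-103−SP-101: −131a + 153b = 116.2.
Solving gives a = −1.06038, b = −0.14843.
Gradient magnitude |∇z| = √(a² + b²) = √(1.12440 + 0.02203) = 1.07072.
True dip = arctan(1.07072) = 47.0°, dipping toward E (azimuth ≈ 082°).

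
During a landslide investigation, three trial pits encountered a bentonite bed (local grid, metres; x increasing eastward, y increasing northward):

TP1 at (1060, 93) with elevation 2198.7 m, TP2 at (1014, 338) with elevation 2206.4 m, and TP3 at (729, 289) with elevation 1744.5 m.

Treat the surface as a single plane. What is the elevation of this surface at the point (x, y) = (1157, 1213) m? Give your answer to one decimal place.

2714.7 m

Let the plane be z = a·x + b·y + c.
TP2−TP1: −46a + 245b = 7.7;  TP3−TP1: −331a + 196b = −454.2.
Solving gives a = 1.564786, b = 0.325225.
Then c = 2198.7 − a·1060 − b·93 = 509.78.
At (1157, 1213): z = 1810.5 + 394.5 + 509.78 = 2714.7 m.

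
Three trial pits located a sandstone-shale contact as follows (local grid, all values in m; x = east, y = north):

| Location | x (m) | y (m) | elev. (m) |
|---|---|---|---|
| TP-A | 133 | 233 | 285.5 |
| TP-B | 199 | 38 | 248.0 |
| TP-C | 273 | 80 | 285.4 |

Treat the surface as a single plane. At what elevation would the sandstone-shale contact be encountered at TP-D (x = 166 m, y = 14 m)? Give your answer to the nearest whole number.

Two edge vectors: TP-A→TP-B = (66, -195, -37.5), TP-A→TP-C = (140, -153, -0.1).
Normal n = (TP-A→TP-B) × (TP-A→TP-C) = (-5718, -5243.4, 17202).
So ∂z/∂x = −n_x/n_z = 0.33240 and ∂z/∂y = −n_y/n_z = 0.30481.
Intercept c from TP-A: 285.5 − 44.21 − 71.02 = 170.27.
At (166, 14): z = 55.2 + 4.3 + 170.27 = 229.7 m.

230 m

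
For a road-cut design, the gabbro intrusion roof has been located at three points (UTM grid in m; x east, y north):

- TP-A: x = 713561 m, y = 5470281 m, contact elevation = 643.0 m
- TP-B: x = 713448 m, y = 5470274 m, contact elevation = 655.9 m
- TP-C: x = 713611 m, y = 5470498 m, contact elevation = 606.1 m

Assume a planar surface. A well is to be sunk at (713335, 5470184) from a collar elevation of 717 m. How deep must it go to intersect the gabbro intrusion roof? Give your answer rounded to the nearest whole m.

36 m

Let the plane be z = a·x + b·y + c.
TP-B−TP-A: −113a − 7b = 12.9;  TP-C−TP-A: 50a + 217b = −36.9.
Solving gives a = −0.10512598, b = −0.14582351.
Then c = 643 − a·713561 − b·5470281 = 873352.36.
At (713335, 5470184): z_contact = −74990.0 − 797681.4 + 873352.36 = 680.9 m.
Depth below ground = 717 − 680.9 = 36 m.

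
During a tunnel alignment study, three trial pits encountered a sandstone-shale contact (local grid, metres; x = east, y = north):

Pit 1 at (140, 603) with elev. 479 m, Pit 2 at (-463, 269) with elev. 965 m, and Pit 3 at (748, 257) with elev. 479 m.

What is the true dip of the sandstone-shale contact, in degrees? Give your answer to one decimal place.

Let the plane be z = a·x + b·y + c.
Pit 2−Pit 1: −603a − 334b = 486;  Pit 3−Pit 1: 608a − 346b = 0.
Solving gives a = −0.40843, b = −0.71771.
Gradient magnitude |∇z| = √(a² + b²) = √(0.16682 + 0.51511) = 0.82579.
True dip = arctan(0.82579) = 39.5°, dipping toward NNE (azimuth ≈ 030°).

39.5°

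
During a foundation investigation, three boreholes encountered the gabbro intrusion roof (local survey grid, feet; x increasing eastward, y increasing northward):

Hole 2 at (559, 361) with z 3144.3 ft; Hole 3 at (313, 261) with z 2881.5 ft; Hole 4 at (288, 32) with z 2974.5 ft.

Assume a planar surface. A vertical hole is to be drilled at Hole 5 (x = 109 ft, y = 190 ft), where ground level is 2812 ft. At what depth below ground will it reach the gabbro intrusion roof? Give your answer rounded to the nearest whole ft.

155 ft

Two edge vectors: Hole 2→Hole 3 = (-246, -100, -262.8), Hole 2→Hole 4 = (-271, -329, -169.8).
Normal n = (Hole 2→Hole 3) × (Hole 2→Hole 4) = (-69481.2, 29448, 53834).
So ∂z/∂x = −n_x/n_z = 1.29066 and ∂z/∂y = −n_y/n_z = −0.54701.
Intercept c from Hole 2: 3144.3 − 721.48 + 197.47 = 2620.30.
At (109, 190): z_contact = 140.7 − 103.9 + 2620.30 = 2657.0 ft.
Depth below ground = 2812 − 2657.0 = 155 ft.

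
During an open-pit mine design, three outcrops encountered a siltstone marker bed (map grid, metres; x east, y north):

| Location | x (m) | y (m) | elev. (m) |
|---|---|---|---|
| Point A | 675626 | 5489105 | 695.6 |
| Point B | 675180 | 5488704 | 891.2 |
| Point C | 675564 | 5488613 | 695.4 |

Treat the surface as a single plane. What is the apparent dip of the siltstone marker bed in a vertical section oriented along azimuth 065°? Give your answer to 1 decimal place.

Two edge vectors: Point A→Point B = (-446, -401, 195.6), Point A→Point C = (-62, -492, -0.2).
Normal n = (Point A→Point B) × (Point A→Point C) = (96315.4, -12216.4, 194570).
So ∂z/∂x = −n_x/n_z = −0.49502 and ∂z/∂y = −n_y/n_z = 0.06279.
Unit vector along 065° is (sin 65°, cos 65°) = (0.9063, 0.4226).
Slope in that direction = a·(0.9063) + b·(0.4226) = −0.42210.
Apparent dip = arctan|0.42210| = 22.9° (true dip is 26.5°, so apparent ≤ true as expected).

22.9°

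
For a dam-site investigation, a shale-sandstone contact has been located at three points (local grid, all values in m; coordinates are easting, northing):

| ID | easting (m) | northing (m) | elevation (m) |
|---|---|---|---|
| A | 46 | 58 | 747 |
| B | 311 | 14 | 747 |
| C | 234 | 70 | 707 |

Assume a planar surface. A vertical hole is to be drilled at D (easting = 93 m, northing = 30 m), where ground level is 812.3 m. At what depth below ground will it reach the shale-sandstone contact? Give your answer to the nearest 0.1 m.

Two edge vectors: A→B = (265, -44, 0), A→C = (188, 12, -40).
Normal n = (A→B) × (A→C) = (1760, 10600, 11452).
So ∂z/∂easting = −n_x/n_z = −0.15368 and ∂z/∂northing = −n_y/n_z = −0.92560.
Intercept c from A: 747 + 7.07 + 53.68 = 807.75.
At (93, 30): z_contact = −14.29 − 27.77 + 807.75 = 765.69 m.
Depth below ground = 812.3 − 765.69 = 46.6 m.

46.6 m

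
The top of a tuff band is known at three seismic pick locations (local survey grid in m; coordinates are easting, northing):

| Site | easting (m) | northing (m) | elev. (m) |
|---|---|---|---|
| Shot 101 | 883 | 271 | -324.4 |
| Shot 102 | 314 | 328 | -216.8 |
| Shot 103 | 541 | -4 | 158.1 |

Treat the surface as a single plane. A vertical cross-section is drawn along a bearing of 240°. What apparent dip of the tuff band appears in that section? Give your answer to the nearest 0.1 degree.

Two edge vectors: Shot 101→Shot 102 = (-569, 57, 107.6), Shot 101→Shot 103 = (-342, -275, 482.5).
Normal n = (Shot 101→Shot 102) × (Shot 101→Shot 103) = (57092.5, 237743.3, 175969).
So ∂z/∂easting = −n_x/n_z = −0.32445 and ∂z/∂northing = −n_y/n_z = −1.35105.
Unit vector along 240° is (sin 240°, cos 240°) = (-0.8660, -0.5000).
Slope in that direction = a·(-0.8660) + b·(-0.5000) = 0.95650.
Apparent dip = arctan|0.95650| = 43.7° (true dip is 54.3°, so apparent ≤ true as expected).

43.7°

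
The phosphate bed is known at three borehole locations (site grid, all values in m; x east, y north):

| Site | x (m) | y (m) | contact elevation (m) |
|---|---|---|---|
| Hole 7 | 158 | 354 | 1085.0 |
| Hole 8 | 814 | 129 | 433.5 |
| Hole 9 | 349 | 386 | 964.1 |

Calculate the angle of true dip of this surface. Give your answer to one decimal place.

Two edge vectors: Hole 7→Hole 8 = (656, -225, -651.5), Hole 7→Hole 9 = (191, 32, -120.9).
Normal n = (Hole 7→Hole 8) × (Hole 7→Hole 9) = (48050.5, -45126.1, 63967).
So ∂z/∂x = −n_x/n_z = −0.75118 and ∂z/∂y = −n_y/n_z = 0.70546.
Gradient magnitude |∇z| = √(a² + b²) = √(0.56427 + 0.49767) = 1.03050.
True dip = arctan(1.03050) = 45.9°, dipping toward SE (azimuth ≈ 133°).

45.9°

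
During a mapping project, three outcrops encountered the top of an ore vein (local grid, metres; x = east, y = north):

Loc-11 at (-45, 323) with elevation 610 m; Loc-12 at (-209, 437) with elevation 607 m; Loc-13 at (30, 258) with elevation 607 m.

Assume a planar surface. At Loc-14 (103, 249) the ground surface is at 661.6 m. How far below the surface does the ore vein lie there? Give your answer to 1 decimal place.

39.1 m

Two edge vectors: Loc-11→Loc-12 = (-164, 114, -3), Loc-11→Loc-13 = (75, -65, -3).
Normal n = (Loc-11→Loc-12) × (Loc-11→Loc-13) = (-537, -717, 2110).
So ∂z/∂x = −n_x/n_z = 0.25450 and ∂z/∂y = −n_y/n_z = 0.33981.
Intercept c from Loc-11: 610 + 11.45 − 109.76 = 511.69.
At (103, 249): z_contact = 26.21 + 84.61 + 511.69 = 622.52 m.
Depth below ground = 661.6 − 622.52 = 39.1 m.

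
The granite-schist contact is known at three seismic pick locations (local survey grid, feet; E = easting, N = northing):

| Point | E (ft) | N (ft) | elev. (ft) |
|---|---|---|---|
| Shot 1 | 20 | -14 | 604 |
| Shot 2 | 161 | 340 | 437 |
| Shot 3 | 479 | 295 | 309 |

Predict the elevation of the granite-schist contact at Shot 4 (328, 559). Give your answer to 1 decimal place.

298.2 ft

Two edge vectors: Shot 1→Shot 2 = (141, 354, -167), Shot 1→Shot 3 = (459, 309, -295).
Normal n = (Shot 1→Shot 2) × (Shot 1→Shot 3) = (-52827, -35058, -118917).
So ∂z/∂E = −n_x/n_z = −0.44423 and ∂z/∂N = −n_y/n_z = −0.29481.
Intercept c from Shot 1: 604 + 8.88 − 4.13 = 608.76.
At (328, 559): z = −145.7 − 164.8 + 608.76 = 298.2 ft.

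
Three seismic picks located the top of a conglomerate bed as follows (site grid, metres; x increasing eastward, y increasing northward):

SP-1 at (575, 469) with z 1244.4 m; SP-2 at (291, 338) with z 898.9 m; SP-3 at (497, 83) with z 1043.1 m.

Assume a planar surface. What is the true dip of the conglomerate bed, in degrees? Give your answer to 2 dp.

48.20°

Let the plane be z = a·x + b·y + c.
SP-2−SP-1: −284a − 131b = −345.5;  SP-3−SP-1: −78a − 386b = −201.3.
Solving gives a = 1.07632, b = 0.30401.
Gradient magnitude |∇z| = √(a² + b²) = √(1.15847 + 0.09242) = 1.11843.
True dip = arctan(1.11843) = 48.20°, dipping toward WSW (azimuth ≈ 254°).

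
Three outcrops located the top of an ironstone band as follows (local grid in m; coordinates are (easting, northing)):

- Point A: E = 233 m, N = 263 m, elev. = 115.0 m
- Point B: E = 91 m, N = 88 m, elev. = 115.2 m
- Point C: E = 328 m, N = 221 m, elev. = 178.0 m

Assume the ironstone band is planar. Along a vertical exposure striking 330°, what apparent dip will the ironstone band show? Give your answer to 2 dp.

30.44°

Let the plane be z = a·E + b·N + c.
Point B−Point A: −142a − 175b = 0.2;  Point C−Point A: 95a − 42b = 63.
Solving gives a = 0.48770, b = −0.39687.
Unit vector along 330° is (sin 330°, cos 330°) = (-0.5000, 0.8660).
Slope in that direction = a·(-0.5000) + b·(0.8660) = −0.58755.
Apparent dip = arctan|0.58755| = 30.44° (true dip is 32.2°, so apparent ≤ true as expected).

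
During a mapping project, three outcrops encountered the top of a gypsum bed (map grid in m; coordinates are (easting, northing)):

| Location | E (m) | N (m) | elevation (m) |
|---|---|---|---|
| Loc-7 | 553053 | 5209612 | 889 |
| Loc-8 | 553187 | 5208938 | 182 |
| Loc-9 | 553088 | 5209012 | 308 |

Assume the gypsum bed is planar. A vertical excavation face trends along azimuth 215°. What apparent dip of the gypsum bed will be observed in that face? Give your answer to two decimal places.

Let the plane be z = a·E + b·N + c.
Loc-8−Loc-7: 134a − 674b = −707;  Loc-9−Loc-7: 35a − 600b = −581.
Solving gives a = −0.57395, b = 0.93485.
Unit vector along 215° is (sin 215°, cos 215°) = (-0.5736, -0.8192).
Slope in that direction = a·(-0.5736) + b·(-0.8192) = −0.43658.
Apparent dip = arctan|0.43658| = 23.59° (true dip is 47.6°, so apparent ≤ true as expected).

23.59°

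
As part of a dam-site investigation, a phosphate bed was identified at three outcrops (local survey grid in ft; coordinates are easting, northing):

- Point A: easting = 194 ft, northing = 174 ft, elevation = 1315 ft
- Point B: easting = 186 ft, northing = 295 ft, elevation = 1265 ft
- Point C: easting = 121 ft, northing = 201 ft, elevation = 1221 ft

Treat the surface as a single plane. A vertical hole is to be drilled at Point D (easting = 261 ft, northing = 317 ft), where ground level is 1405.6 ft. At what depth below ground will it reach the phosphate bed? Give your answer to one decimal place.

60.8 ft

Two edge vectors: Point A→Point B = (-8, 121, -50), Point A→Point C = (-73, 27, -94).
Normal n = (Point A→Point B) × (Point A→Point C) = (-10024, 2898, 8617).
So ∂z/∂easting = −n_x/n_z = 1.16328 and ∂z/∂northing = −n_y/n_z = −0.33631.
Intercept c from Point A: 1315 − 225.68 + 58.52 = 1147.84.
At (261, 317): z_contact = 303.62 − 106.61 + 1147.84 = 1344.85 ft.
Depth below ground = 1405.6 − 1344.85 = 60.8 ft.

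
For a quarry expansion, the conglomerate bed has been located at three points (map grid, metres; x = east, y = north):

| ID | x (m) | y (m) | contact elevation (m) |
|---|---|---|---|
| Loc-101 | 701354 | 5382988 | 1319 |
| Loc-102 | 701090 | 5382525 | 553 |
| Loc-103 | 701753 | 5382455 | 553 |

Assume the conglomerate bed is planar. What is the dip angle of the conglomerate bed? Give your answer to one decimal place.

57.5°

Let the plane be z = a·x + b·y + c.
Loc-102−Loc-101: −264a − 463b = −766;  Loc-103−Loc-101: 399a − 533b = −766.
Solving gives a = 0.16476, b = 1.56048.
Gradient magnitude |∇z| = √(a² + b²) = √(0.02714 + 2.43511) = 1.56916.
True dip = arctan(1.56916) = 57.5°, dipping toward S (azimuth ≈ 186°).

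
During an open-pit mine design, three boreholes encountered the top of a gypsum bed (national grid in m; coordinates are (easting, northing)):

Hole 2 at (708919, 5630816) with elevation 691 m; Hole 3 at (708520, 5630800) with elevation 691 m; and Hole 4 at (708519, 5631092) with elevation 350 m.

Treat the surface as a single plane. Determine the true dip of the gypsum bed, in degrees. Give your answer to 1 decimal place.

49.4°

Two edge vectors: Hole 2→Hole 3 = (-399, -16, 0), Hole 2→Hole 4 = (-400, 276, -341).
Normal n = (Hole 2→Hole 3) × (Hole 2→Hole 4) = (5456, -136059, -116524).
So ∂z/∂E = −n_x/n_z = 0.04682 and ∂z/∂N = −n_y/n_z = −1.16765.
Gradient magnitude |∇z| = √(a² + b²) = √(0.00219 + 1.36340) = 1.16859.
True dip = arctan(1.16859) = 49.4°, dipping toward N (azimuth ≈ 358°).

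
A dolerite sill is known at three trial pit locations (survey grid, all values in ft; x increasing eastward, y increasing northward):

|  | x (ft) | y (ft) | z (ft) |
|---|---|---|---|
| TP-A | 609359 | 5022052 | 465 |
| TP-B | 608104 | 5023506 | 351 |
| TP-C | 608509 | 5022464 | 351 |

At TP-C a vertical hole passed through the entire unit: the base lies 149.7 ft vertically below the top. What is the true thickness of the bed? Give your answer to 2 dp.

147.40 ft

Two edge vectors: TP-A→TP-B = (-1255, 1454, -114), TP-A→TP-C = (-850, 412, -114).
Normal n = (TP-A→TP-B) × (TP-A→TP-C) = (-118788, -46170, 718840).
So ∂z/∂x = −n_x/n_z = 0.16525 and ∂z/∂y = −n_y/n_z = 0.06423.
|∇z| = √(a²+b²) = 0.17729, so dip δ = arctan(0.17729) = 10.05°.
True thickness = vertical thickness × cos δ = 149.7 × cos 10.05° = 147.40 ft.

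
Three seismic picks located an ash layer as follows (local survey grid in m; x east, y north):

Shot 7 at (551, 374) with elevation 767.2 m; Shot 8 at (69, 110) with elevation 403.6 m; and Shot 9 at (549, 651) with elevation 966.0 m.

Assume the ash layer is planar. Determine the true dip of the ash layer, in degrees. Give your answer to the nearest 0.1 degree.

Two edge vectors: Shot 7→Shot 8 = (-482, -264, -363.6), Shot 7→Shot 9 = (-2, 277, 198.8).
Normal n = (Shot 7→Shot 8) × (Shot 7→Shot 9) = (48234, 96548.8, -134042).
So ∂z/∂x = −n_x/n_z = 0.35984 and ∂z/∂y = −n_y/n_z = 0.72029.
Gradient magnitude |∇z| = √(a² + b²) = √(0.12949 + 0.51881) = 0.80517.
True dip = arctan(0.80517) = 38.8°, dipping toward SSW (azimuth ≈ 207°).

38.8°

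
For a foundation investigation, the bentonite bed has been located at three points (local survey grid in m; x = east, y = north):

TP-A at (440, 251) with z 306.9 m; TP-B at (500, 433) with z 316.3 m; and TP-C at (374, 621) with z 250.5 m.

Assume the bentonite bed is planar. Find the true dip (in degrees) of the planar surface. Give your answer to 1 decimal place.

22.3°

Two edge vectors: TP-A→TP-B = (60, 182, 9.4), TP-A→TP-C = (-66, 370, -56.4).
Normal n = (TP-A→TP-B) × (TP-A→TP-C) = (-13742.8, 2763.6, 34212).
So ∂z/∂x = −n_x/n_z = 0.40170 and ∂z/∂y = −n_y/n_z = −0.08078.
Gradient magnitude |∇z| = √(a² + b²) = √(0.16136 + 0.00653) = 0.40974.
True dip = arctan(0.40974) = 22.3°, dipping toward WNW (azimuth ≈ 281°).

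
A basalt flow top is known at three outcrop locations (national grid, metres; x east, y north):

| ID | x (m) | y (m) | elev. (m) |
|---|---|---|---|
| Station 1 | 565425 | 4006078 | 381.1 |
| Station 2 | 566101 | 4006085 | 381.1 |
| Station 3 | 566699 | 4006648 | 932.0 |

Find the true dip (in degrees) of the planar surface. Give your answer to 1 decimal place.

Two edge vectors: Station 1→Station 2 = (676, 7, 0), Station 1→Station 3 = (1274, 570, 550.9).
Normal n = (Station 1→Station 2) × (Station 1→Station 3) = (3856.3, -372408.4, 376402).
So ∂z/∂x = −n_x/n_z = −0.01025 and ∂z/∂y = −n_y/n_z = 0.98939.
Gradient magnitude |∇z| = √(a² + b²) = √(0.00010 + 0.97889) = 0.98944.
True dip = arctan(0.98944) = 44.7°, dipping toward S (azimuth ≈ 179°).

44.7°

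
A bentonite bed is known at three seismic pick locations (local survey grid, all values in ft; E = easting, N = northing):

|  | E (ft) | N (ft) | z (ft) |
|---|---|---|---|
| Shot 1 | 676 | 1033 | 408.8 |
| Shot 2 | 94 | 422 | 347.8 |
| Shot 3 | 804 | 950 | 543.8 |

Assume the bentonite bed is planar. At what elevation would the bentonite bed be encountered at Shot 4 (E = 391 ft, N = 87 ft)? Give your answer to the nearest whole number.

741 ft

Two edge vectors: Shot 1→Shot 2 = (-582, -611, -61), Shot 1→Shot 3 = (128, -83, 135).
Normal n = (Shot 1→Shot 2) × (Shot 1→Shot 3) = (-87548, 70762, 126514).
So ∂z/∂E = −n_x/n_z = 0.69200 and ∂z/∂N = −n_y/n_z = −0.55932.
Intercept c from Shot 1: 408.8 − 467.79 + 577.78 = 518.79.
At (391, 87): z = 270.6 − 48.7 + 518.79 = 740.7 ft.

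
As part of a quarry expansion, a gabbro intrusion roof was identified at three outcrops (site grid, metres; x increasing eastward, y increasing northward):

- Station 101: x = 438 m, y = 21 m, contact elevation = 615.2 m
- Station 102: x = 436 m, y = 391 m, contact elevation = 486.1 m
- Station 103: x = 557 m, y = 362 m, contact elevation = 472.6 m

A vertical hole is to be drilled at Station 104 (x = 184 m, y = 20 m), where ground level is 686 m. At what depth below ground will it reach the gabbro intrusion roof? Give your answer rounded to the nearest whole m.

21 m

Two edge vectors: Station 101→Station 102 = (-2, 370, -129.1), Station 101→Station 103 = (119, 341, -142.6).
Normal n = (Station 101→Station 102) × (Station 101→Station 103) = (-8738.9, -15648.1, -44712).
So ∂z/∂x = −n_x/n_z = −0.19545 and ∂z/∂y = −n_y/n_z = −0.34998.
Intercept c from Station 101: 615.2 + 85.61 + 7.35 = 708.16.
At (184, 20): z_contact = −36.0 − 7.0 + 708.16 = 665.2 m.
Depth below ground = 686 − 665.2 = 21 m.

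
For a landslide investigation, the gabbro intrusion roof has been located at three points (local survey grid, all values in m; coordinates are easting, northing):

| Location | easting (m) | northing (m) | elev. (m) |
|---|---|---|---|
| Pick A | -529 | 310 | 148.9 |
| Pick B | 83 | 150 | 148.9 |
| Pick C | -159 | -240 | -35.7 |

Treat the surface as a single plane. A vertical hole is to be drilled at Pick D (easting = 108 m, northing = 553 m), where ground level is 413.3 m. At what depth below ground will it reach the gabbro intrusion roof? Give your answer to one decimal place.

Let the plane be z = a·easting + b·northing + c.
Pick B−Pick A: 612a − 160b = 0;  Pick C−Pick A: 370a − 550b = −184.6.
Solving gives a = 0.10647, b = 0.40726.
Then c = 148.9 − a·-529 − b·310 = 78.97.
At (108, 553): z_contact = 11.50 + 225.22 + 78.97 = 315.69 m.
Depth below ground = 413.3 − 315.69 = 97.6 m.

97.6 m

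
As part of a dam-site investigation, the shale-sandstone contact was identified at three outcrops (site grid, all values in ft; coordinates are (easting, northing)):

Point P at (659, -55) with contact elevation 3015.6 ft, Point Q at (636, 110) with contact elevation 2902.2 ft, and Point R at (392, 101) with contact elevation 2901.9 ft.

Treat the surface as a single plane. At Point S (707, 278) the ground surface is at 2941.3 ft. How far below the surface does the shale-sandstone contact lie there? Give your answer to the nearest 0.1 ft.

152.1 ft

Let the plane be z = a·E + b·N + c.
Point Q−Point P: −23a + 165b = −113.4;  Point R−Point P: −267a + 156b = −113.7.
Solving gives a = 0.02644, b = −0.68359.
Then c = 3015.6 − a·659 − b·-55 = 2960.58.
At (707, 278): z_contact = 18.70 − 190.04 + 2960.58 = 2789.23 ft.
Depth below ground = 2941.3 − 2789.23 = 152.1 ft.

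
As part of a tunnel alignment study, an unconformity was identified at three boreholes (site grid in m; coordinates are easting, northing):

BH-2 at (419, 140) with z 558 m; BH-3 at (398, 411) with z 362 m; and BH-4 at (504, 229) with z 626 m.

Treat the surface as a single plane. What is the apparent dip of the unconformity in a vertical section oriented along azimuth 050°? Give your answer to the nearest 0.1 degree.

Let the plane be z = a·easting + b·northing + c.
BH-3−BH-2: −21a + 271b = −196;  BH-4−BH-2: 85a + 89b = 68.
Solving gives a = 1.44041, b = −0.61163.
Unit vector along 050° is (sin 50°, cos 50°) = (0.7660, 0.6428).
Slope in that direction = a·(0.7660) + b·(0.6428) = 0.71027.
Apparent dip = arctan|0.71027| = 35.4° (true dip is 57.4°, so apparent ≤ true as expected).

35.4°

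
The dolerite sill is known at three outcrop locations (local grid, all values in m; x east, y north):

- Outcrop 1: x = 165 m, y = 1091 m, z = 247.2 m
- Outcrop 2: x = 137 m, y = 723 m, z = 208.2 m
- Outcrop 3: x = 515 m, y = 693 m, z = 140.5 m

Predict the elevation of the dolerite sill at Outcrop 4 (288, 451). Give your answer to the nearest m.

150 m

Two edge vectors: Outcrop 1→Outcrop 2 = (-28, -368, -39), Outcrop 1→Outcrop 3 = (350, -398, -106.7).
Normal n = (Outcrop 1→Outcrop 2) × (Outcrop 1→Outcrop 3) = (23743.6, -16637.6, 139944).
So ∂z/∂x = −n_x/n_z = −0.16967 and ∂z/∂y = −n_y/n_z = 0.11889.
Intercept c from Outcrop 1: 247.2 + 27.99 − 129.71 = 145.49.
At (288, 451): z = −48.9 + 53.6 + 145.49 = 150.2 m.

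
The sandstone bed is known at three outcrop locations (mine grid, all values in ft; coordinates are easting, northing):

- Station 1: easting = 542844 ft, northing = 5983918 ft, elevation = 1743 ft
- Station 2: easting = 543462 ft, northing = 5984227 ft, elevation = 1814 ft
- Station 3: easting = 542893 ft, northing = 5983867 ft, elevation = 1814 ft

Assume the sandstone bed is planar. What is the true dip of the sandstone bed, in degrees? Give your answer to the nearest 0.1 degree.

Let the plane be z = a·easting + b·northing + c.
Station 2−Station 1: 618a + 309b = 71;  Station 3−Station 1: 49a − 51b = 71.
Solving gives a = 0.54780, b = −0.86584.
Gradient magnitude |∇z| = √(a² + b²) = √(0.30009 + 0.74967) = 1.02458.
True dip = arctan(1.02458) = 45.7°, dipping toward NNW (azimuth ≈ 328°).

45.7°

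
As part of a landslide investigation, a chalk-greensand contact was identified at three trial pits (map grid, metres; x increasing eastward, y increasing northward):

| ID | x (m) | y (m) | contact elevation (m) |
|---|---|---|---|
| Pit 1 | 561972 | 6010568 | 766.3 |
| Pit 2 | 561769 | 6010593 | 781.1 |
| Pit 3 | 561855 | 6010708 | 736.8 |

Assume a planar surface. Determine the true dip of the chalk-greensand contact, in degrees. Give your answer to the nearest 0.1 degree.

Two edge vectors: Pit 1→Pit 2 = (-203, 25, 14.8), Pit 1→Pit 3 = (-117, 140, -29.5).
Normal n = (Pit 1→Pit 2) × (Pit 1→Pit 3) = (-2809.5, -7720.1, -25495).
So ∂z/∂x = −n_x/n_z = −0.11020 and ∂z/∂y = −n_y/n_z = −0.30281.
Gradient magnitude |∇z| = √(a² + b²) = √(0.01214 + 0.09169) = 0.32224.
True dip = arctan(0.32224) = 17.9°, dipping toward NNE (azimuth ≈ 020°).

17.9°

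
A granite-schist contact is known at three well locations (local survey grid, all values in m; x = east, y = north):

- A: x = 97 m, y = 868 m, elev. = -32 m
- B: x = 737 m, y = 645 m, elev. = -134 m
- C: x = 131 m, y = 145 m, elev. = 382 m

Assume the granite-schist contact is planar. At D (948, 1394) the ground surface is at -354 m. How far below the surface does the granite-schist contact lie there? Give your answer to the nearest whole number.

Let the plane be z = a·x + b·y + c.
B−A: 640a − 223b = −102;  C−A: 34a − 723b = 414.
Solving gives a = −0.36487, b = −0.58977.
Then c = -32 − a·97 − b·868 = 515.32.
At (948, 1394): z_contact = −345.9 − 822.1 + 515.32 = -652.7 m.
Depth below ground = -354 − (-652.7) = 299 m.

299 m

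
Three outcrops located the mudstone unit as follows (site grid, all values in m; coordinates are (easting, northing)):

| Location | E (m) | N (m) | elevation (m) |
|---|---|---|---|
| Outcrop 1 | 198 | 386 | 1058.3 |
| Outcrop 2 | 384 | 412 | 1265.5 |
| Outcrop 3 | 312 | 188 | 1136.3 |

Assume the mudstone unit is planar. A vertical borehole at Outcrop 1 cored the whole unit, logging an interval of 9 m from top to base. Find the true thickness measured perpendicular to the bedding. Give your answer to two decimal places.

Two edge vectors: Outcrop 1→Outcrop 2 = (186, 26, 207.2), Outcrop 1→Outcrop 3 = (114, -198, 78).
Normal n = (Outcrop 1→Outcrop 2) × (Outcrop 1→Outcrop 3) = (43053.6, 9112.8, -39792).
So ∂z/∂E = −n_x/n_z = 1.08197 and ∂z/∂N = −n_y/n_z = 0.22901.
|∇z| = √(a²+b²) = 1.10594, so dip δ = arctan(1.10594) = 47.88°.
True thickness = vertical thickness × cos δ = 9 × cos 47.88° = 6.04 m.

6.04 m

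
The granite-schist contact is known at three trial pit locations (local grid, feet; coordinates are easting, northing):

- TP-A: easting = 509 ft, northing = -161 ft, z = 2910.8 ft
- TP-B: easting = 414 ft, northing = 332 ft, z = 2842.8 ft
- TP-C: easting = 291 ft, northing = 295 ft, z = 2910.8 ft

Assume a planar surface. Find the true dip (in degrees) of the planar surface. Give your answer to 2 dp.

28.18°

Let the plane be z = a·easting + b·northing + c.
TP-B−TP-A: −95a + 493b = −68;  TP-C−TP-A: −218a + 456b = 0.
Solving gives a = −0.48334, b = −0.23107.
Gradient magnitude |∇z| = √(a² + b²) = √(0.23361 + 0.05339) = 0.53573.
True dip = arctan(0.53573) = 28.18°, dipping toward ENE (azimuth ≈ 064°).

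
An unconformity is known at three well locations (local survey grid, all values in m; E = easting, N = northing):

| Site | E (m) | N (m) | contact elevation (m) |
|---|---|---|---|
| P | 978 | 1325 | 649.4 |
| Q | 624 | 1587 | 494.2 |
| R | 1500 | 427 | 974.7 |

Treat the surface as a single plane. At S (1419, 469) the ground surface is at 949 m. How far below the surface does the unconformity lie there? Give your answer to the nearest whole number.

Let the plane be z = a·E + b·N + c.
Q−P: −354a + 262b = −155.2;  R−P: 522a − 898b = 325.3.
Solving gives a = 0.29891, b = −0.18850.
Then c = 649.4 − a·978 − b·1325 = 606.82.
At (1419, 469): z_contact = 424.2 − 88.4 + 606.82 = 942.6 m.
Depth below ground = 949 − 942.6 = 6 m.

6 m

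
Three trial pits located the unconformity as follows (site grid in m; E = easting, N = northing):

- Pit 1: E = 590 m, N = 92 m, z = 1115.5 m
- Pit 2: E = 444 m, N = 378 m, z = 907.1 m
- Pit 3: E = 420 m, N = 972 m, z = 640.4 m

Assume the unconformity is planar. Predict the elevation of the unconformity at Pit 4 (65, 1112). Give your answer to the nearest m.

Let the plane be z = a·E + b·N + c.
Pit 2−Pit 1: −146a + 286b = −208.4;  Pit 3−Pit 1: −170a + 880b = −475.1.
Solving gives a = 0.59496, b = −0.42495.
Then c = 1115.5 − a·590 − b·92 = 803.57.
At (65, 1112): z = 38.7 − 472.5 + 803.57 = 369.7 m.

370 m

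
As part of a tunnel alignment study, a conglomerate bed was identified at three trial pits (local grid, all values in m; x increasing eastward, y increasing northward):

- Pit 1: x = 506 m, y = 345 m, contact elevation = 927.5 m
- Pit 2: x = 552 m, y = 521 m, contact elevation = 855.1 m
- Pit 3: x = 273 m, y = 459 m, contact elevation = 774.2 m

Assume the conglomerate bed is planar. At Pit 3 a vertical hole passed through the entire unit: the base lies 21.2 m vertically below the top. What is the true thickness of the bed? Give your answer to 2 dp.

17.72 m

Two edge vectors: Pit 1→Pit 2 = (46, 176, -72.4), Pit 1→Pit 3 = (-233, 114, -153.3).
Normal n = (Pit 1→Pit 2) × (Pit 1→Pit 3) = (-18727.2, 23921, 46252).
So ∂z/∂x = −n_x/n_z = 0.40489 and ∂z/∂y = −n_y/n_z = −0.51719.
|∇z| = √(a²+b²) = 0.65683, so dip δ = arctan(0.65683) = 33.30°.
True thickness = vertical thickness × cos δ = 21.2 × cos 33.30° = 17.72 m.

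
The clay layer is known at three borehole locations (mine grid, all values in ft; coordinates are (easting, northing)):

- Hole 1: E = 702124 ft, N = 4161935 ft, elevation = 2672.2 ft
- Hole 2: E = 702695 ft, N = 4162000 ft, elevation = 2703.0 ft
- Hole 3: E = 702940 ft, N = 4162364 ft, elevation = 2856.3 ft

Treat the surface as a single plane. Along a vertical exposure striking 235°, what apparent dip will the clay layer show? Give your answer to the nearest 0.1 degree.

Let the plane be z = a·E + b·N + c.
Hole 2−Hole 1: 571a + 65b = 30.8;  Hole 3−Hole 1: 816a + 429b = 184.1.
Solving gives a = 0.00650, b = 0.41678.
Unit vector along 235° is (sin 235°, cos 235°) = (-0.8192, -0.5736).
Slope in that direction = a·(-0.8192) + b·(-0.5736) = −0.24438.
Apparent dip = arctan|0.24438| = 13.7° (true dip is 22.6°, so apparent ≤ true as expected).

13.7°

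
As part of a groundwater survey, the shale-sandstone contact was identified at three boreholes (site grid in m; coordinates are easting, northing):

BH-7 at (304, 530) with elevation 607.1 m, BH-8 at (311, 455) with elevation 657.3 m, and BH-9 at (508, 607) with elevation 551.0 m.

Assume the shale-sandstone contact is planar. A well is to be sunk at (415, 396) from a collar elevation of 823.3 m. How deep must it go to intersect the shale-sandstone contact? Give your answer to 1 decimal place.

128.6 m

Let the plane be z = a·easting + b·northing + c.
BH-8−BH-7: 7a − 75b = 50.2;  BH-9−BH-7: 204a + 77b = −56.1.
Solving gives a = −0.02160, b = −0.67135.
Then c = 607.1 − a·304 − b·530 = 969.48.
At (415, 396): z_contact = −8.96 − 265.85 + 969.48 = 694.66 m.
Depth below ground = 823.3 − 694.66 = 128.6 m.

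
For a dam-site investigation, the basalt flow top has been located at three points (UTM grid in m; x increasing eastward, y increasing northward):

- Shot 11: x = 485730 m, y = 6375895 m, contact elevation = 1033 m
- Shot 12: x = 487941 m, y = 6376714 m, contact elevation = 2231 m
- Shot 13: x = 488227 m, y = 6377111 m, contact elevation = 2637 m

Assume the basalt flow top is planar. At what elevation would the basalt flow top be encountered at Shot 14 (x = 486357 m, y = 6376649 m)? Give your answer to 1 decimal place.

Two edge vectors: Shot 11→Shot 12 = (2211, 819, 1198), Shot 11→Shot 13 = (2497, 1216, 1604).
Normal n = (Shot 11→Shot 12) × (Shot 11→Shot 13) = (-143092, -555038, 643533).
So ∂z/∂x = −n_x/n_z = 0.222353788 and ∂z/∂y = −n_y/n_z = 0.862485684.
Intercept c from Shot 11: 1033 − 108003.91 − 5499118.16 = −5606089.07.
At (486357, 6376649): z = 108143.3 + 5499768.5 − 5606089.07 = 1822.7 m.

1822.7 m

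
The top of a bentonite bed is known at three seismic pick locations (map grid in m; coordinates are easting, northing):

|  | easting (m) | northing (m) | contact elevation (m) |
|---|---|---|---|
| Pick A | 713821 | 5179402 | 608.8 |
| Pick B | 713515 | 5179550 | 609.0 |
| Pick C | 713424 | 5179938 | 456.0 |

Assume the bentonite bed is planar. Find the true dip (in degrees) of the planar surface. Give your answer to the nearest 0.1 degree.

Let the plane be z = a·easting + b·northing + c.
Pick B−Pick A: −306a + 148b = 0.2;  Pick C−Pick A: −397a + 536b = −152.8.
Solving gives a = −0.21586, b = −0.44496.
Gradient magnitude |∇z| = √(a² + b²) = √(0.04660 + 0.19799) = 0.49455.
True dip = arctan(0.49455) = 26.3°, dipping toward NNE (azimuth ≈ 026°).

26.3°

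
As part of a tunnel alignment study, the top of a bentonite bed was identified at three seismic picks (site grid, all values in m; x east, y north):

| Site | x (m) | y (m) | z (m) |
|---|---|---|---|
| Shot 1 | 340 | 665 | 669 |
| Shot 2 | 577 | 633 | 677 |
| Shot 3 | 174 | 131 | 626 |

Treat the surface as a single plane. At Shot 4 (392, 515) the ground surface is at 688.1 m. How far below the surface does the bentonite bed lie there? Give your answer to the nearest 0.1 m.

27.0 m

Two edge vectors: Shot 1→Shot 2 = (237, -32, 8), Shot 1→Shot 3 = (-166, -534, -43).
Normal n = (Shot 1→Shot 2) × (Shot 1→Shot 3) = (5648, 8863, -131870).
So ∂z/∂x = −n_x/n_z = 0.04283 and ∂z/∂y = −n_y/n_z = 0.06721.
Intercept c from Shot 1: 669 − 14.56 − 44.69 = 609.74.
At (392, 515): z_contact = 16.79 + 34.61 + 609.74 = 661.15 m.
Depth below ground = 688.1 − 661.15 = 27.0 m.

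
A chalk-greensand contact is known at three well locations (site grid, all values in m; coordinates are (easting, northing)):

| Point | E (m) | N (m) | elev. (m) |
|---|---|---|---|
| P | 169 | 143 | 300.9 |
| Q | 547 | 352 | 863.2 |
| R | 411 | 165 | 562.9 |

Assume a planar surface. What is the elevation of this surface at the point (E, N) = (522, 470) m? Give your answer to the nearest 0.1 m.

Let the plane be z = a·E + b·N + c.
Q−P: 378a + 209b = 562.3;  R−P: 242a + 22b = 262.
Solving gives a = 1.00297, b = 0.87645.
Then c = 300.9 − a·169 − b·143 = 6.07.
At (522, 470): z = 523.5 + 411.9 + 6.07 = 941.5 m.

941.5 m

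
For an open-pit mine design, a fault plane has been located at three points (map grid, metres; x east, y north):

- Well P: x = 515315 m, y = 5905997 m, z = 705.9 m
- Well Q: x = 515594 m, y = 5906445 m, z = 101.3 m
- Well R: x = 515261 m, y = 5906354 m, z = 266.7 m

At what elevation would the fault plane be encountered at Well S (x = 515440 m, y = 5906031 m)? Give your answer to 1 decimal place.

Let the plane be z = a·x + b·y + c.
Well Q−Well P: 279a + 448b = −604.6;  Well R−Well P: −54a + 357b = −439.2.
Solving gives a = −0.154130619, b = −1.253565976.
Then c = 705.9 − a·515315 − b·5905997 = 7483688.61.
At (515440, 5906031): z = −79445.1 − 7403599.5 + 7483688.61 = 644.0 m.

644.0 m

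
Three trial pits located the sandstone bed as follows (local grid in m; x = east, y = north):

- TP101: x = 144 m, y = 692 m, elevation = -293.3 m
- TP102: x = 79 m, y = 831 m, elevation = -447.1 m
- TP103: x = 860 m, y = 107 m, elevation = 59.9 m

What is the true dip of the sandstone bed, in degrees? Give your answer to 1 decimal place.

Let the plane be z = a·x + b·y + c.
TP102−TP101: −65a + 139b = −153.8;  TP103−TP101: 716a − 585b = 353.2.
Solving gives a = −0.66470, b = −1.41730.
Gradient magnitude |∇z| = √(a² + b²) = √(0.44182 + 2.00875) = 1.56543.
True dip = arctan(1.56543) = 57.4°, dipping toward NNE (azimuth ≈ 025°).

57.4°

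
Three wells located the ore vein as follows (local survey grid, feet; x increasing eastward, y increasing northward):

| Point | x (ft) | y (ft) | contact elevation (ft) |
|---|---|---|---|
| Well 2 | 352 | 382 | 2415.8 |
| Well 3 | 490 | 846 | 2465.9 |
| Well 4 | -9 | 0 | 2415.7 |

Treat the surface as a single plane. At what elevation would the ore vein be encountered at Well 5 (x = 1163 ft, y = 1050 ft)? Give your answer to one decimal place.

2386.1 ft

Two edge vectors: Well 2→Well 3 = (138, 464, 50.1), Well 2→Well 4 = (-361, -382, -0.1).
Normal n = (Well 2→Well 3) × (Well 2→Well 4) = (19091.8, -18072.3, 114788).
So ∂z/∂x = −n_x/n_z = −0.166322 and ∂z/∂y = −n_y/n_z = 0.157441.
Intercept c from Well 2: 2415.8 + 58.55 − 60.14 = 2414.20.
At (1163, 1050): z = −193.4 + 165.3 + 2414.20 = 2386.1 ft.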